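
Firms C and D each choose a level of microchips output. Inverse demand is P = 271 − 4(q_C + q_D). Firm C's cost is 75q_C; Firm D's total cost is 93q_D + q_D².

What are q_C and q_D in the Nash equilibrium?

Firm C's profit: π = q_C(271 − 4(q_C + q_D)) − 75q_C.
∂π/∂q_C = 196 − 8q_C − 4q_D = 0, so q_C = 24.5 − 0.5q_D.
For D: ∂π/∂q_D = 178 − 10q_D − 4q_C = 0 ⇒ q_D = 17.8 − 0.4q_C.
Substituting the second reaction function into the first: q_C = 24.5 − 0.5(17.8 − 0.4q_C), which gives 0.8q_C = 15.6 ⇒ q_C = 19.5.
Then q_D = 17.8 − 0.4·19.5 = 10.

19.5, 10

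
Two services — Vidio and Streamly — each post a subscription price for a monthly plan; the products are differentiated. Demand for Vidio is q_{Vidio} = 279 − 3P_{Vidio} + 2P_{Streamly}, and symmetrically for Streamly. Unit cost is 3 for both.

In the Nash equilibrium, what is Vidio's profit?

Vidio's profit: π = (P_{Vidio} − 3)(279 − 3P_{Vidio} + 2P_{Streamly}).
∂π/∂P_{Vidio} = 288 − 6P_{Vidio} + 2P_{Streamly} = 0 ⇒ P_{Vidio} = 48 + (1/3)P_{Streamly}.
By symmetry P_{Streamly} = P_{Vidio}; substituting into the reaction function, (2/3)P_{Vidio} = 48 and P_{Vidio} = 72.
q_{Vidio} = 279 − 3·72 + 2·72 = 207.
Profit = (72 − 3)·207 = 14283.

14283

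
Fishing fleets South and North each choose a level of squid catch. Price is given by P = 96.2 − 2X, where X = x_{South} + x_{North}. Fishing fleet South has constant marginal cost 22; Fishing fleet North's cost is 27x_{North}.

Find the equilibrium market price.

Fishing fleet South's profit: π = x_{South}(96.2 − 2(x_{South} + x_{North})) − 22x_{South}.
∂π/∂x_{South} = 74.2 − 4x_{South} − 2x_{North} = 0, so x_{South} = 18.55 − 0.5x_{North}.
By the same steps for North: x_{North} = 17.3 − 0.5x_{South}.
Solving the two reaction functions simultaneously: (1 − (−0.5)(−0.5))x_{South} = 18.55 − 0.5·17.3, so 0.75x_{South} = 9.9 and x_{South} = 13.2.
Then x_{North} = 17.3 − 0.5·13.2 = 10.7.
Equilibrium price: P = 96.2 − 2·23.9 = 48.4.

48.4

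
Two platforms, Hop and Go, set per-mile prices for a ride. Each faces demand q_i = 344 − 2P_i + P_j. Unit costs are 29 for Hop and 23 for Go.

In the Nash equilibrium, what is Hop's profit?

21715.28

Hop's profit: π = (P_{Hop} − 29)(344 − 2P_{Hop} + P_{Go}).
∂π/∂P_{Hop} = 402 − 4P_{Hop} + P_{Go} = 0 ⇒ P_{Hop} = 100.5 + 0.25P_{Go}.
Similarly P_{Go} = 97.5 + 0.25P_{Hop}.
Plugging P_{Go} into Hop's best response: P_{Hop} = 100.5 + 0.25(97.5 + 0.25P_{Hop}) ⇒ 0.9375P_{Hop} = 124.875, so P_{Hop} = 133.2.
Then P_{Go} = 97.5 + 0.25·133.2 = 130.8.
q_{Hop} = 344 − 2·133.2 + 130.8 = 208.4.
Profit = (133.2 − 29)·208.4 = 21715.28.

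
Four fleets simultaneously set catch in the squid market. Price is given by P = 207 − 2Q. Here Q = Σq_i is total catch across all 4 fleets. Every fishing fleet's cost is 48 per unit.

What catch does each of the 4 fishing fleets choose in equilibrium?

A representative fishing fleet's profit is π_i = q_i(207 − 2Q) − 48q_i, with Q = q_i + Σ_{j≠i} q_j.
First-order condition: 159 − 4q_i − 2Σ_{j≠i} q_j = 0.
With identical fishing fleets, set every q_j = q: then 159 − 4q − 6q = 0, i.e. q = 159/10 = 15.9.

15.9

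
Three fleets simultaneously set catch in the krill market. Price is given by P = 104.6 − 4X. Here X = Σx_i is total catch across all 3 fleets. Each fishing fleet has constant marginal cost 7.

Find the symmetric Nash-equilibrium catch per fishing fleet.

A representative fishing fleet's profit is π_i = x_i(104.6 − 4X) − 7x_i, with X = x_i + Σ_{j≠i} x_j.
First-order condition: 97.6 − 8x_i − 4Σ_{j≠i} x_j = 0.
In a symmetric equilibrium every fishing fleet chooses the same x, so Σ_{j≠i} x_j = 2x. The condition becomes 97.6 − 16x = 0, giving x = 97.6/16 = 6.1.

6.1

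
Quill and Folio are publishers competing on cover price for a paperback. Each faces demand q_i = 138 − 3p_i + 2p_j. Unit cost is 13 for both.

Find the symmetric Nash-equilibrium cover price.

Quill's profit: π = (p_{Quill} − 13)(138 − 3p_{Quill} + 2p_{Folio}).
∂π/∂p_{Quill} = 177 − 6p_{Quill} + 2p_{Folio} = 0 ⇒ p_{Quill} = 29.5 + (1/3)p_{Folio}.
Setting p_{Quill} = p_{Folio} in the reaction function: p_{Quill} = 29.5 + (1/3)p_{Quill}, so p_{Quill} = 29.5 / (2/3) = 44.25.

44.25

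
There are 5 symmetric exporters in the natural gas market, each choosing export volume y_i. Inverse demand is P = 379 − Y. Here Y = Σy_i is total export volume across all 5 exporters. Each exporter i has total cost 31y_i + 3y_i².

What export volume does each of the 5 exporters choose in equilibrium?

29

A representative exporter's profit is π_i = y_i(379 − Y) − 31y_i − 3y_i², with Y = y_i + Σ_{j≠i} y_j.
First-order condition: 348 − 8y_i − Σ_{j≠i} y_j = 0.
In a symmetric equilibrium every exporter chooses the same y, so Σ_{j≠i} y_j = 4y. The condition becomes 348 − 12y = 0, giving y = 348/12 = 29.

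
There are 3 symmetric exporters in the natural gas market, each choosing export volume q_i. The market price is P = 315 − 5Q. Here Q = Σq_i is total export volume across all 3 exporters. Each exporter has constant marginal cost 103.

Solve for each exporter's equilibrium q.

A representative exporter's profit is π_i = q_i(315 − 5Q) − 103q_i, with Q = q_i + Σ_{j≠i} q_j.
First-order condition: 212 − 10q_i − 5Σ_{j≠i} q_j = 0.
Imposing symmetry (q_j = q for all j) turns Σ_{j≠i} q_j into 2q, so 212 = 20q and q = 10.6.

10.6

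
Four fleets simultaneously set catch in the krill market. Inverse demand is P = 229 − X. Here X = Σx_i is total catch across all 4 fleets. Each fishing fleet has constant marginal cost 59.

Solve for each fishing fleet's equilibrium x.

34

A representative fishing fleet's profit is π_i = x_i(229 − X) − 59x_i, with X = x_i + Σ_{j≠i} x_j.
First-order condition: 170 − 2x_i − Σ_{j≠i} x_j = 0.
Imposing symmetry (x_j = x for all j) turns Σ_{j≠i} x_j into 3x, so 170 = 5x and x = 34.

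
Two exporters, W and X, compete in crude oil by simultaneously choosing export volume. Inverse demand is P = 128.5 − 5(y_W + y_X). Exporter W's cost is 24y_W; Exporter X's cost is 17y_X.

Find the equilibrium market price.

Exporter W's profit: π = y_W(128.5 − 5(y_W + y_X)) − 24y_W.
∂π/∂y_W = 104.5 − 10y_W − 5y_X = 0, so y_W = 10.45 − 0.5y_X.
By the same steps for X: y_X = 11.15 − 0.5y_W.
Plugging y_X into W's best response: y_W = 10.45 − 0.5(11.15 − 0.5y_W) ⇒ 0.75y_W = 4.875, so y_W = 6.5.
Then y_X = 11.15 − 0.5·6.5 = 7.9.
Equilibrium price: P = 128.5 − 5·14.4 = 56.5.

56.5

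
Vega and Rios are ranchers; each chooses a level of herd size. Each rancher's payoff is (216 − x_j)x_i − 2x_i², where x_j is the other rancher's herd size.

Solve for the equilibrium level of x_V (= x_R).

Vega's payoff is (216 − x_R)x_V − 2x_V².
∂π/∂x_V = 216 − x_R − 4x_V = 0, so x_V = 54 − 0.25x_R.
By symmetry x_R = x_V; substituting into the reaction function, 1.25x_V = 54 and x_V = 43.2.

43.2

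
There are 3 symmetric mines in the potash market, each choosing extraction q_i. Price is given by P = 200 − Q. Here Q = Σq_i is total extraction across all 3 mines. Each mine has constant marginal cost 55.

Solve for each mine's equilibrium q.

36.25

A representative mine's profit is π_i = q_i(200 − Q) − 55q_i, with Q = q_i + Σ_{j≠i} q_j.
First-order condition: 145 − 2q_i − Σ_{j≠i} q_j = 0.
With identical mines, set every q_j = q: then 145 − 2q − 2q = 0, i.e. q = 145/4 = 36.25.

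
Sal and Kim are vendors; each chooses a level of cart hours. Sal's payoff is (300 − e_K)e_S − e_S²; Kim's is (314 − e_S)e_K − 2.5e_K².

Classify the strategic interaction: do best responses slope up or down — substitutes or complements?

Expanding Sal's payoff: 300e_S − e_Ke_S − e_S².
∂π/∂e_S = 300 − e_K − 2e_S = 0, so e_S = 150 − 0.5e_K.
The best-response slope de_S/de_K = −0.5 < 0: the reaction function is downward-sloping, so the choices are strategic substitutes.

strategic substitutes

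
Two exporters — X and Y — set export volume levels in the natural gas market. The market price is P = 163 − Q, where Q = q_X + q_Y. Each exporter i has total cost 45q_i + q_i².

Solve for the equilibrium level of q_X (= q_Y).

23.6

Exporter X's profit: π = q_X(163 − (q_X + q_Y)) − 45q_X − q_X².
∂π/∂q_X = 118 − 4q_X − q_Y = 0, so q_X = 29.5 − 0.25q_Y.
By symmetry q_Y = q_X; substituting into the reaction function, 1.25q_X = 29.5 and q_X = 23.6.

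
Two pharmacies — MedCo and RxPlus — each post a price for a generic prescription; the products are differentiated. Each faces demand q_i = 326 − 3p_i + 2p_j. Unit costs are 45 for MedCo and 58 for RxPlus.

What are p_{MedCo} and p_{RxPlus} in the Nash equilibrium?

MedCo's profit: π = (p_{MedCo} − 45)(326 − 3p_{MedCo} + 2p_{RxPlus}).
∂π/∂p_{MedCo} = 461 − 6p_{MedCo} + 2p_{RxPlus} = 0 ⇒ p_{MedCo} = 461/6 + (1/3)p_{RxPlus}.
Similarly p_{RxPlus} = 250/3 + (1/3)p_{MedCo}.
Solving the two reaction functions simultaneously: (1 − (1/3)(1/3))p_{MedCo} = 461/6 + (1/3)·(250/3), so (8/9)p_{MedCo} = 1883/18 and p_{MedCo} = 117.6875.
Then p_{RxPlus} = 250/3 + (1/3)·117.6875 = 122.5625.

117.6875, 122.5625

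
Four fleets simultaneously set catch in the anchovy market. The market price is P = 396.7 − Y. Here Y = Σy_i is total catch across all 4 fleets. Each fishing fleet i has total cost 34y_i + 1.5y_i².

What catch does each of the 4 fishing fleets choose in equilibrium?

A representative fishing fleet's profit is π_i = y_i(396.7 − Y) − 34y_i − 1.5y_i², with Y = y_i + Σ_{j≠i} y_j.
First-order condition: 362.7 − 5y_i − Σ_{j≠i} y_j = 0.
In a symmetric equilibrium every fishing fleet chooses the same y, so Σ_{j≠i} y_j = 3y. The condition becomes 362.7 − 8y = 0, giving y = 362.7/8 = 45.3375.

45.3375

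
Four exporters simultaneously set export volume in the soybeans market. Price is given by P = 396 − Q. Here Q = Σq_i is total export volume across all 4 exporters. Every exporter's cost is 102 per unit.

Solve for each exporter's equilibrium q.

A representative exporter's profit is π_i = q_i(396 − Q) − 102q_i, with Q = q_i + Σ_{j≠i} q_j.
First-order condition: 294 − 2q_i − Σ_{j≠i} q_j = 0.
With identical exporters, set every q_j = q: then 294 − 2q − 3q = 0, i.e. q = 294/5 = 58.8.

58.8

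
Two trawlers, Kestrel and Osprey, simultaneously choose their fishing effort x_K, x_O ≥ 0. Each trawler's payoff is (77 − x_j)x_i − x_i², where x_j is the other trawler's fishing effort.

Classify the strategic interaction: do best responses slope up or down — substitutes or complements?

Kestrel's payoff is (77 − x_O)x_K − x_K².
∂π/∂x_K = 77 − x_O − 2x_K = 0, so x_K = 38.5 − 0.5x_O.
The best-response slope dx_K/dx_O = −0.5 < 0: the reaction function is downward-sloping, so the choices are strategic substitutes.

strategic substitutes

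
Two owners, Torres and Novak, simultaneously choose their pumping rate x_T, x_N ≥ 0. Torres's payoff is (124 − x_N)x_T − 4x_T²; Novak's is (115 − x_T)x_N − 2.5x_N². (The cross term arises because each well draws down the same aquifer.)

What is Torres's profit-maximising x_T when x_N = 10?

Expanding Torres's payoff: 124x_T − x_Nx_T − 4x_T².
∂π/∂x_T = 124 − x_N − 8x_T = 0, so x_T = 15.5 − 0.125x_N.
At x_N = 10: x_T = 15.5 − 0.125·10 = 14.25.

14.25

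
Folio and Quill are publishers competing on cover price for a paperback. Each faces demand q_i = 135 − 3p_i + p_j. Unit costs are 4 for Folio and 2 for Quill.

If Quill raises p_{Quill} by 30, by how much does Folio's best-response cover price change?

Folio's profit: π = (p_{Folio} − 4)(135 − 3p_{Folio} + p_{Quill}).
∂π/∂p_{Folio} = 147 − 6p_{Folio} + p_{Quill} = 0 ⇒ p_{Folio} = 24.5 + (1/6)p_{Quill}.
The reaction-function slope is 1/6, so a 30-unit rise in p_{Quill} moves p_{Folio} by 1/6 × 30 = 5. Folio's best response rises — the actions are strategic complements.

5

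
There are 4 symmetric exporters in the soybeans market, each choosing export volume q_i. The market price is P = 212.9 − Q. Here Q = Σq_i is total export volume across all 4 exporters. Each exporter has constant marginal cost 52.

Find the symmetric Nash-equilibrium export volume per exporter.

A representative exporter's profit is π_i = q_i(212.9 − Q) − 52q_i, with Q = q_i + Σ_{j≠i} q_j.
First-order condition: 160.9 − 2q_i − Σ_{j≠i} q_j = 0.
In a symmetric equilibrium every exporter chooses the same q, so Σ_{j≠i} q_j = 3q. The condition becomes 160.9 − 5q = 0, giving q = 160.9/5 = 32.18.

32.18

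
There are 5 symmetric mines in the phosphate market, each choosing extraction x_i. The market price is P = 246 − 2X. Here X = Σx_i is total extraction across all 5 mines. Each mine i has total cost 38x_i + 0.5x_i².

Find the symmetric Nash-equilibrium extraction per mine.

A representative mine's profit is π_i = x_i(246 − 2X) − 38x_i − 0.5x_i², with X = x_i + Σ_{j≠i} x_j.
First-order condition: 208 − 5x_i − 2Σ_{j≠i} x_j = 0.
Imposing symmetry (x_j = x for all j) turns Σ_{j≠i} x_j into 4x, so 208 = 13x and x = 16.

16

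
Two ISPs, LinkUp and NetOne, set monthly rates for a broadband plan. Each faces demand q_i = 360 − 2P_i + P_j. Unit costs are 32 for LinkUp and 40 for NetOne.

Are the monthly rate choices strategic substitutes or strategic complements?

LinkUp's profit: π = (P_{LinkUp} − 32)(360 − 2P_{LinkUp} + P_{NetOne}).
∂π/∂P_{LinkUp} = 424 − 4P_{LinkUp} + P_{NetOne} = 0 ⇒ P_{LinkUp} = 106 + 0.25P_{NetOne}.
The best-response slope dP_{LinkUp}/dP_{NetOne} = 0.25 > 0: the reaction function is upward-sloping, so the choices are strategic complements.

strategic complements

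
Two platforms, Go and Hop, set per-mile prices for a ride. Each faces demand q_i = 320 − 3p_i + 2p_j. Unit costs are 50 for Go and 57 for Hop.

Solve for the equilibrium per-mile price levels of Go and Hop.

118.8125, 121.4375

Go's profit: π = (p_{Go} − 50)(320 − 3p_{Go} + 2p_{Hop}).
∂π/∂p_{Go} = 470 − 6p_{Go} + 2p_{Hop} = 0 ⇒ p_{Go} = 235/3 + (1/3)p_{Hop}.
Similarly p_{Hop} = 491/6 + (1/3)p_{Go}.
Plugging p_{Hop} into Go's best response: p_{Go} = 235/3 + (1/3)(491/6 + (1/3)p_{Go}) ⇒ (8/9)p_{Go} = 1901/18, so p_{Go} = 118.8125.
Then p_{Hop} = 491/6 + (1/3)·118.8125 = 121.4375.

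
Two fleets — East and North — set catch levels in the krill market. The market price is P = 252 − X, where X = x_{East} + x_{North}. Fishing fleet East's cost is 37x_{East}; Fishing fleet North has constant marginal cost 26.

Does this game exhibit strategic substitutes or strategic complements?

strategic substitutes

Fishing fleet East's profit: π = x_{East}(252 − (x_{East} + x_{North})) − 37x_{East}.
∂π/∂x_{East} = 215 − 2x_{East} − x_{North} = 0, so x_{East} = 107.5 − 0.5x_{North}.
The best-response slope dx_{East}/dx_{North} = −0.5 < 0: the reaction function is downward-sloping, so the choices are strategic substitutes.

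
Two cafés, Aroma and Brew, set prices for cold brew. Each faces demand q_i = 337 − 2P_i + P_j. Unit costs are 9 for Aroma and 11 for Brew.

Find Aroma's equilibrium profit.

Aroma's profit: π = (P_{Aroma} − 9)(337 − 2P_{Aroma} + P_{Brew}).
∂π/∂P_{Aroma} = 355 − 4P_{Aroma} + P_{Brew} = 0 ⇒ P_{Aroma} = 88.75 + 0.25P_{Brew}.
Similarly P_{Brew} = 89.75 + 0.25P_{Aroma}.
Plugging P_{Brew} into Aroma's best response: P_{Aroma} = 88.75 + 0.25(89.75 + 0.25P_{Aroma}) ⇒ 0.9375P_{Aroma} = 111.1875, so P_{Aroma} = 118.6.
Then P_{Brew} = 89.75 + 0.25·118.6 = 119.4.
q_{Aroma} = 337 − 2·118.6 + 119.4 = 219.2.
Profit = (118.6 − 9)·219.2 = 24024.32.

24024.32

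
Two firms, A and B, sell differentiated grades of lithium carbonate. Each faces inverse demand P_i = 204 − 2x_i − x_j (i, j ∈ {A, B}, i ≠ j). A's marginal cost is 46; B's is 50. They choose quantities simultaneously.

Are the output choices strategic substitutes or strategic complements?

strategic substitutes

Firm A's profit: π = x_A(204 − 2x_A − x_B) − 46x_A.
∂π/∂x_A = 158 − 4x_A − x_B = 0 ⇒ x_A = 39.5 − 0.25x_B.
The best-response slope dx_A/dx_B = −0.25 < 0: the reaction function is downward-sloping, so the choices are strategic substitutes.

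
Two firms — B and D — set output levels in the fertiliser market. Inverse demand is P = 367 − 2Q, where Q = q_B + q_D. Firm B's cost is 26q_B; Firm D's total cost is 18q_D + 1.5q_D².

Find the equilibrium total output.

Firm B's profit: π = q_B(367 − 2(q_B + q_D)) − 26q_B.
∂π/∂q_B = 341 − 4q_B − 2q_D = 0, so q_B = 85.25 − 0.5q_D.
For D: ∂π/∂q_D = 349 − 7q_D − 2q_B = 0 ⇒ q_D = 349/7 − (2/7)q_B.
Plugging q_D into B's best response: q_B = 85.25 − 0.5(349/7 − (2/7)q_B) ⇒ (6/7)q_B = 1689/28, so q_B = 70.375.
Then q_D = 349/7 − (2/7)·70.375 = 29.75.
Total output: 70.375 + 29.75 = 100.125.

100.125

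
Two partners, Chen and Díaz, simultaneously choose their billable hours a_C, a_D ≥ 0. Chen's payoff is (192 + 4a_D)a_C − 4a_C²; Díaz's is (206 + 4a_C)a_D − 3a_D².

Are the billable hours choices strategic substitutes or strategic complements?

Expanding Chen's payoff: 192a_C + 4a_Da_C − 4a_C².
∂π/∂a_C = 192 + 4a_D − 8a_C = 0, so a_C = 24 + 0.5a_D.
The best-response slope da_C/da_D = 0.5 > 0: the reaction function is upward-sloping, so the choices are strategic complements.

strategic complements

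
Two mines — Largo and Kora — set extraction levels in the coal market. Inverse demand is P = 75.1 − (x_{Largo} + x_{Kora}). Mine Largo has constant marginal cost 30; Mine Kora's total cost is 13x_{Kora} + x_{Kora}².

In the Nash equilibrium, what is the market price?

Mine Largo's profit: π = x_{Largo}(75.1 − (x_{Largo} + x_{Kora})) − 30x_{Largo}.
∂π/∂x_{Largo} = 45.1 − 2x_{Largo} − x_{Kora} = 0, so x_{Largo} = 22.55 − 0.5x_{Kora}.
For Kora: ∂π/∂x_{Kora} = 62.1 − 4x_{Kora} − x_{Largo} = 0 ⇒ x_{Kora} = 15.525 − 0.25x_{Largo}.
Plugging x_{Kora} into Largo's best response: x_{Largo} = 22.55 − 0.5(15.525 − 0.25x_{Largo}) ⇒ 0.875x_{Largo} = 14.7875, so x_{Largo} = 16.9.
Then x_{Kora} = 15.525 − 0.25·16.9 = 11.3.
Equilibrium price: P = 75.1 − 28.2 = 46.9.

46.9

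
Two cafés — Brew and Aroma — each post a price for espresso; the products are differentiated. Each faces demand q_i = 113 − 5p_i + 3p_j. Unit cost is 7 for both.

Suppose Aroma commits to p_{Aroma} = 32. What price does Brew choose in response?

24.4

Brew's profit: π = (p_{Brew} − 7)(113 − 5p_{Brew} + 3p_{Aroma}).
∂π/∂p_{Brew} = 148 − 10p_{Brew} + 3p_{Aroma} = 0 ⇒ p_{Brew} = 14.8 + 0.3p_{Aroma}.
At p_{Aroma} = 32: p_{Brew} = 14.8 + 0.3·32 = 24.4.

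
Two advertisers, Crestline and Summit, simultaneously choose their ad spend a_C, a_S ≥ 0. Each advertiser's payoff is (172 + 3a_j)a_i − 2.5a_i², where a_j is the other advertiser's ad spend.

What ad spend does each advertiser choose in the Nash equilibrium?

86

Crestline's payoff is (172 + 3a_S)a_C − 2.5a_C².
∂π/∂a_C = 172 + 3a_S − 5a_C = 0, so a_C = 34.4 + 0.6a_S.
The game is symmetric, so in equilibrium a_S = a_C: the reaction function gives 0.4a_C = 34.4, hence a_C = 86.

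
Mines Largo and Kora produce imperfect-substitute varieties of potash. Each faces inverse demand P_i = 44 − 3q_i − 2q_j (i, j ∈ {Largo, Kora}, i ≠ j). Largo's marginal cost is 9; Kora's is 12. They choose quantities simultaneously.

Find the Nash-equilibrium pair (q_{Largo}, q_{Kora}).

4.5625, 3.8125

Mine Largo's profit: π = q_{Largo}(44 − 3q_{Largo} − 2q_{Kora}) − 9q_{Largo}.
∂π/∂q_{Largo} = 35 − 6q_{Largo} − 2q_{Kora} = 0 ⇒ q_{Largo} = 35/6 − (1/3)q_{Kora}.
Similarly q_{Kora} = 16/3 − (1/3)q_{Largo}.
Solving the two reaction functions simultaneously: (1 − (−1/3)(−1/3))q_{Largo} = 35/6 − (1/3)·(16/3), so (8/9)q_{Largo} = 73/18 and q_{Largo} = 4.5625.
Then q_{Kora} = 16/3 − (1/3)·4.5625 = 3.8125.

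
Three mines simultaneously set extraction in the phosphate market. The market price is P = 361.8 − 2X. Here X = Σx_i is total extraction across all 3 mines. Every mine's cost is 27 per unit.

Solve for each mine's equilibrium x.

41.85

A representative mine's profit is π_i = x_i(361.8 − 2X) − 27x_i, with X = x_i + Σ_{j≠i} x_j.
First-order condition: 334.8 − 4x_i − 2Σ_{j≠i} x_j = 0.
With identical mines, set every x_j = x: then 334.8 − 4x − 4x = 0, i.e. x = 334.8/8 = 41.85.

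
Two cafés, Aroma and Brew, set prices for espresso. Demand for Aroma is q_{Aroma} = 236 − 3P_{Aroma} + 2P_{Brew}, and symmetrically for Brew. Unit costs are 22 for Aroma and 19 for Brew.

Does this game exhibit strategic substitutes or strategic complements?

Aroma's profit: π = (P_{Aroma} − 22)(236 − 3P_{Aroma} + 2P_{Brew}).
∂π/∂P_{Aroma} = 302 − 6P_{Aroma} + 2P_{Brew} = 0 ⇒ P_{Aroma} = 151/3 + (1/3)P_{Brew}.
The best-response slope dP_{Aroma}/dP_{Brew} = 1/3 > 0: the reaction function is upward-sloping, so the choices are strategic complements.

strategic complements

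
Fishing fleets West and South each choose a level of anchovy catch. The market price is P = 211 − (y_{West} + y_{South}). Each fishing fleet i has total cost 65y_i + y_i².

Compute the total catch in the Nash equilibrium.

58.4

Fishing fleet West's profit: π = y_{West}(211 − (y_{West} + y_{South})) − 65y_{West} − y_{West}².
∂π/∂y_{West} = 146 − 4y_{West} − y_{South} = 0, so y_{West} = 36.5 − 0.25y_{South}.
The game is symmetric, so in equilibrium y_{South} = y_{West}: the reaction function gives 1.25y_{West} = 36.5, hence y_{West} = 29.2.
Total catch: 29.2 + 29.2 = 58.4.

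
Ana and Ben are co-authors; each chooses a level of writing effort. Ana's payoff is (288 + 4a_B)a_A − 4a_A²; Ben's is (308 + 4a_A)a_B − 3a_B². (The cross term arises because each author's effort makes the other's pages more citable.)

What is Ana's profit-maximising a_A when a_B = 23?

Expanding Ana's payoff: 288a_A + 4a_Ba_A − 4a_A².
∂π/∂a_A = 288 + 4a_B − 8a_A = 0, so a_A = 36 + 0.5a_B.
At a_B = 23: a_A = 36 + 0.5·23 = 47.5.

47.5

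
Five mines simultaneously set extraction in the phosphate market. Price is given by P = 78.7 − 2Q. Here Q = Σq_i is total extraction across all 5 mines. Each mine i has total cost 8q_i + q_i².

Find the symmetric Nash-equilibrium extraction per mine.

5.05

A representative mine's profit is π_i = q_i(78.7 − 2Q) − 8q_i − q_i², with Q = q_i + Σ_{j≠i} q_j.
First-order condition: 70.7 − 6q_i − 2Σ_{j≠i} q_j = 0.
With identical mines, set every q_j = q: then 70.7 − 6q − 8q = 0, i.e. q = 70.7/14 = 5.05.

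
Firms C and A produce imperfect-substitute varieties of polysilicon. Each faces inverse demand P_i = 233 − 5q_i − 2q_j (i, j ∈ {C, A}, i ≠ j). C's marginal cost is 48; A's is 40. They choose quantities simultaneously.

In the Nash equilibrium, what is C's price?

Firm C's profit: π = q_C(233 − 5q_C − 2q_A) − 48q_C.
∂π/∂q_C = 185 − 10q_C − 2q_A = 0 ⇒ q_C = 18.5 − 0.2q_A.
Similarly q_A = 19.3 − 0.2q_C.
Solving the two reaction functions simultaneously: (1 − (−0.2)(−0.2))q_C = 18.5 − 0.2·19.3, so 0.96q_C = 14.64 and q_C = 15.25.
Then q_A = 19.3 − 0.2·15.25 = 16.25.
P_C = 233 − 5·15.25 − 2·16.25 = 124.25.

124.25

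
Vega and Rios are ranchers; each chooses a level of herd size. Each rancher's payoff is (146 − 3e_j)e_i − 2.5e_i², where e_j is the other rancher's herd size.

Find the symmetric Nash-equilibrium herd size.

Vega's payoff is (146 − 3e_R)e_V − 2.5e_V².
∂π/∂e_V = 146 − 3e_R − 5e_V = 0, so e_V = 29.2 − 0.6e_R.
By symmetry e_R = e_V; substituting into the reaction function, 1.6e_V = 29.2 and e_V = 18.25.

18.25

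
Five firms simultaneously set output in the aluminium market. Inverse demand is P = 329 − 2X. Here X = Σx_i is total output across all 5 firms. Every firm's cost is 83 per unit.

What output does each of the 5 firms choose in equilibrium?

20.5

A representative firm's profit is π_i = x_i(329 − 2X) − 83x_i, with X = x_i + Σ_{j≠i} x_j.
First-order condition: 246 − 4x_i − 2Σ_{j≠i} x_j = 0.
With identical firms, set every x_j = x: then 246 − 4x − 8x = 0, i.e. x = 246/12 = 20.5.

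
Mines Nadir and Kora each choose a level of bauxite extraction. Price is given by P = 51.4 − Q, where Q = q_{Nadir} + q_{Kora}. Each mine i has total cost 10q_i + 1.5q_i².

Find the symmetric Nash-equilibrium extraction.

6.9

Mine Nadir's profit: π = q_{Nadir}(51.4 − (q_{Nadir} + q_{Kora})) − 10q_{Nadir} − 1.5q_{Nadir}².
∂π/∂q_{Nadir} = 41.4 − 5q_{Nadir} − q_{Kora} = 0, so q_{Nadir} = 8.28 − 0.2q_{Kora}.
By symmetry q_{Kora} = q_{Nadir}; substituting into the reaction function, 1.2q_{Nadir} = 8.28 and q_{Nadir} = 6.9.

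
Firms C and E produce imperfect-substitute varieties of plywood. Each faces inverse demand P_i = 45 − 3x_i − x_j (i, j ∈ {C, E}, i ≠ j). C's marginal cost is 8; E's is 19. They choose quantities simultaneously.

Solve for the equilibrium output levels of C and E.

Firm C's profit: π = x_C(45 − 3x_C − x_E) − 8x_C.
∂π/∂x_C = 37 − 6x_C − x_E = 0 ⇒ x_C = 37/6 − (1/6)x_E.
Similarly x_E = 13/3 − (1/6)x_C.
Substituting the second reaction function into the first: x_C = 37/6 − (1/6)(13/3 − (1/6)x_C), which gives (35/36)x_C = 49/9 ⇒ x_C = 5.6.
Then x_E = 13/3 − (1/6)·5.6 = 3.4.

5.6, 3.4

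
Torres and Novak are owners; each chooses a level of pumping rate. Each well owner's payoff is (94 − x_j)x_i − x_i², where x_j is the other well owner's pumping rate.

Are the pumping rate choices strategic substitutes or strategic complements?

Torres's payoff is (94 − x_N)x_T − x_T².
∂π/∂x_T = 94 − x_N − 2x_T = 0, so x_T = 47 − 0.5x_N.
The best-response slope dx_T/dx_N = −0.5 < 0: the reaction function is downward-sloping, so the choices are strategic substitutes.

strategic substitutes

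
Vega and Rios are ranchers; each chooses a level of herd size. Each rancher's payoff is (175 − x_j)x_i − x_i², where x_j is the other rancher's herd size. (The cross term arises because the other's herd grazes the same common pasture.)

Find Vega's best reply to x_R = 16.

79.5

Vega's payoff is (175 − x_R)x_V − x_V².
∂π/∂x_V = 175 − x_R − 2x_V = 0, so x_V = 87.5 − 0.5x_R.
At x_R = 16: x_V = 87.5 − 0.5·16 = 79.5.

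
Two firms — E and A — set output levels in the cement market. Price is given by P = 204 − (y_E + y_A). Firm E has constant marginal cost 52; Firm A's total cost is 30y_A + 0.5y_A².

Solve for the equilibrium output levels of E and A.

Firm E's profit: π = y_E(204 − (y_E + y_A)) − 52y_E.
∂π/∂y_E = 152 − 2y_E − y_A = 0, so y_E = 76 − 0.5y_A.
For A: ∂π/∂y_A = 174 − 3y_A − y_E = 0 ⇒ y_A = 58 − (1/3)y_E.
Plugging y_A into E's best response: y_E = 76 − 0.5(58 − (1/3)y_E) ⇒ (5/6)y_E = 47, so y_E = 56.4.
Then y_A = 58 − (1/3)·56.4 = 39.2.

56.4, 39.2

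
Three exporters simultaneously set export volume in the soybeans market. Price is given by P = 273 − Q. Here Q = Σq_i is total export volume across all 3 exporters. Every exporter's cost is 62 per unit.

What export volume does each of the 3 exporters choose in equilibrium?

A representative exporter's profit is π_i = q_i(273 − Q) − 62q_i, with Q = q_i + Σ_{j≠i} q_j.
First-order condition: 211 − 2q_i − Σ_{j≠i} q_j = 0.
In a symmetric equilibrium every exporter chooses the same q, so Σ_{j≠i} q_j = 2q. The condition becomes 211 − 4q = 0, giving q = 211/4 = 52.75.

52.75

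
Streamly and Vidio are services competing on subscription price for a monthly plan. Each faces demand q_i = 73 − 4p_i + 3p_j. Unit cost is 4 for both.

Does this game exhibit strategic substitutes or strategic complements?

Streamly's profit: π = (p_{Streamly} − 4)(73 − 4p_{Streamly} + 3p_{Vidio}).
∂π/∂p_{Streamly} = 89 − 8p_{Streamly} + 3p_{Vidio} = 0 ⇒ p_{Streamly} = 11.125 + 0.375p_{Vidio}.
The best-response slope dp_{Streamly}/dp_{Vidio} = 0.375 > 0: the reaction function is upward-sloping, so the choices are strategic complements.

strategic complements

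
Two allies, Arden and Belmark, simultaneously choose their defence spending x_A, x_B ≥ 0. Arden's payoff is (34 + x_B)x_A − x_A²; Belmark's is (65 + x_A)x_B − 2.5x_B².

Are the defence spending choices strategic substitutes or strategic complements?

Expanding Arden's payoff: 34x_A + x_Bx_A − x_A².
∂π/∂x_A = 34 + x_B − 2x_A = 0, so x_A = 17 + 0.5x_B.
The best-response slope dx_A/dx_B = 0.5 > 0: the reaction function is upward-sloping, so the choices are strategic complements.

strategic complements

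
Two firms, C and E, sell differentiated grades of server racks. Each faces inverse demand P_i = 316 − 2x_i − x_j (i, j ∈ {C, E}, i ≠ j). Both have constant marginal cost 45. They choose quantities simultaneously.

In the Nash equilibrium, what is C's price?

153.4

Firm C's profit: π = x_C(316 − 2x_C − x_E) − 45x_C.
∂π/∂x_C = 271 − 4x_C − x_E = 0 ⇒ x_C = 67.75 − 0.25x_E.
Setting x_C = x_E in the reaction function: x_C = 67.75 − 0.25x_C, so x_C = 67.75 / 1.25 = 54.2.
P_C = 316 − 2·54.2 − 54.2 = 153.4.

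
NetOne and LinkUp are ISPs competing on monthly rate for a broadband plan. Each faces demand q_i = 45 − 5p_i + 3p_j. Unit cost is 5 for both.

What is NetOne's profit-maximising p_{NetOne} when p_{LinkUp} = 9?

9.7

NetOne's profit: π = (p_{NetOne} − 5)(45 − 5p_{NetOne} + 3p_{LinkUp}).
∂π/∂p_{NetOne} = 70 − 10p_{NetOne} + 3p_{LinkUp} = 0 ⇒ p_{NetOne} = 7 + 0.3p_{LinkUp}.
At p_{LinkUp} = 9: p_{NetOne} = 7 + 0.3·9 = 9.7.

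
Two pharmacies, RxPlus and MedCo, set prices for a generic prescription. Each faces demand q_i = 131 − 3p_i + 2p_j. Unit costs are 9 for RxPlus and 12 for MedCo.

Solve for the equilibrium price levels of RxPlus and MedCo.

RxPlus's profit: π = (p_{RxPlus} − 9)(131 − 3p_{RxPlus} + 2p_{MedCo}).
∂π/∂p_{RxPlus} = 158 − 6p_{RxPlus} + 2p_{MedCo} = 0 ⇒ p_{RxPlus} = 79/3 + (1/3)p_{MedCo}.
Similarly p_{MedCo} = 167/6 + (1/3)p_{RxPlus}.
Substituting the second reaction function into the first: p_{RxPlus} = 79/3 + (1/3)(167/6 + (1/3)p_{RxPlus}), which gives (8/9)p_{RxPlus} = 641/18 ⇒ p_{RxPlus} = 40.0625.
Then p_{MedCo} = 167/6 + (1/3)·40.0625 = 41.1875.

40.0625, 41.1875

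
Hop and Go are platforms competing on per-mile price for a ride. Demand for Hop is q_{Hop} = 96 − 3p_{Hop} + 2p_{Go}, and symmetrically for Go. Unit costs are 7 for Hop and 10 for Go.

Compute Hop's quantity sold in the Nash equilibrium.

68.4375

Hop's profit: π = (p_{Hop} − 7)(96 − 3p_{Hop} + 2p_{Go}).
∂π/∂p_{Hop} = 117 − 6p_{Hop} + 2p_{Go} = 0 ⇒ p_{Hop} = 19.5 + (1/3)p_{Go}.
Similarly p_{Go} = 21 + (1/3)p_{Hop}.
Substituting the second reaction function into the first: p_{Hop} = 19.5 + (1/3)(21 + (1/3)p_{Hop}), which gives (8/9)p_{Hop} = 26.5 ⇒ p_{Hop} = 29.8125.
Then p_{Go} = 21 + (1/3)·29.8125 = 30.9375.
q_{Hop} = 96 − 3·29.8125 + 2·30.9375 = 68.4375.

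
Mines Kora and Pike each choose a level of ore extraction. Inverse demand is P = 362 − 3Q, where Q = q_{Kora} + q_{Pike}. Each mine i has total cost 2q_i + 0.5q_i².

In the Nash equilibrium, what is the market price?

Mine Kora's profit: π = q_{Kora}(362 − 3(q_{Kora} + q_{Pike})) − 2q_{Kora} − 0.5q_{Kora}².
∂π/∂q_{Kora} = 360 − 7q_{Kora} − 3q_{Pike} = 0, so q_{Kora} = 360/7 − (3/7)q_{Pike}.
By symmetry q_{Pike} = q_{Kora}; substituting into the reaction function, (10/7)q_{Kora} = 360/7 and q_{Kora} = 36.
Equilibrium price: P = 362 − 3·72 = 146.

146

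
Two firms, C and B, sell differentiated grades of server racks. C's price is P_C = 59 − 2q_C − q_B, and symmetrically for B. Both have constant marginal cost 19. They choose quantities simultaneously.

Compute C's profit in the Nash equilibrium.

128

Firm C's profit: π = q_C(59 − 2q_C − q_B) − 19q_C.
∂π/∂q_C = 40 − 4q_C − q_B = 0 ⇒ q_C = 10 − 0.25q_B.
By symmetry q_B = q_C; substituting into the reaction function, 1.25q_C = 10 and q_C = 8.
P_C = 59 − 2·8 − 8 = 35.
Profit = (35 − 19)·8 = 128.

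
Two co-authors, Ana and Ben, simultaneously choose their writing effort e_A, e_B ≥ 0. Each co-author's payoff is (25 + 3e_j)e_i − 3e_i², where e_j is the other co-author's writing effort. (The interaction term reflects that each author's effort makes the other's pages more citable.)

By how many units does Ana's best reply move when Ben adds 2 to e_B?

Ana's payoff is (25 + 3e_B)e_A − 3e_A².
∂π/∂e_A = 25 + 3e_B − 6e_A = 0, so e_A = 25/6 + 0.5e_B.
The reaction-function slope is 0.5, so a 2-unit rise in e_B moves e_A by 0.5 × 2 = 1. Ana's best response rises — the actions are strategic complements.

1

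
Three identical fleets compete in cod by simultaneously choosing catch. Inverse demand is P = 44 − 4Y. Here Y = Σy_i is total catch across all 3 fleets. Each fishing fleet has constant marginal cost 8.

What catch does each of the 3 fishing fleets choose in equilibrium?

2.25

A representative fishing fleet's profit is π_i = y_i(44 − 4Y) − 8y_i, with Y = y_i + Σ_{j≠i} y_j.
First-order condition: 36 − 8y_i − 4Σ_{j≠i} y_j = 0.
Imposing symmetry (y_j = y for all j) turns Σ_{j≠i} y_j into 2y, so 36 = 16y and y = 2.25.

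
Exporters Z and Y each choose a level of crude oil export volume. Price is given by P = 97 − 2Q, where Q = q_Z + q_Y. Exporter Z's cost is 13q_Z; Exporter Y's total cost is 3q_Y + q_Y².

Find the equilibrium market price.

Exporter Z's profit: π = q_Z(97 − 2(q_Z + q_Y)) − 13q_Z.
∂π/∂q_Z = 84 − 4q_Z − 2q_Y = 0, so q_Z = 21 − 0.5q_Y.
For Y: ∂π/∂q_Y = 94 − 6q_Y − 2q_Z = 0 ⇒ q_Y = 47/3 − (1/3)q_Z.
Substituting the second reaction function into the first: q_Z = 21 − 0.5(47/3 − (1/3)q_Z), which gives (5/6)q_Z = 79/6 ⇒ q_Z = 15.8.
Then q_Y = 47/3 − (1/3)·15.8 = 10.4.
Equilibrium price: P = 97 − 2·26.2 = 44.6.

44.6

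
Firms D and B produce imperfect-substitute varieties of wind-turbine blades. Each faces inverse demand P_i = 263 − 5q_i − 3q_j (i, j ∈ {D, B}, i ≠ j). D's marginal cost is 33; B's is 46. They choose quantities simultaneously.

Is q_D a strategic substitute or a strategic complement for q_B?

Firm D's profit: π = q_D(263 − 5q_D − 3q_B) − 33q_D.
∂π/∂q_D = 230 − 10q_D − 3q_B = 0 ⇒ q_D = 23 − 0.3q_B.
The best-response slope dq_D/dq_B = −0.3 < 0: the reaction function is downward-sloping, so the choices are strategic substitutes.

strategic substitutes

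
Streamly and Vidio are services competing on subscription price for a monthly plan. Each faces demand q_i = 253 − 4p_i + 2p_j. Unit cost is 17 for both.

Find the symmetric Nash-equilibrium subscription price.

Streamly's profit: π = (p_{Streamly} − 17)(253 − 4p_{Streamly} + 2p_{Vidio}).
∂π/∂p_{Streamly} = 321 − 8p_{Streamly} + 2p_{Vidio} = 0 ⇒ p_{Streamly} = 40.125 + 0.25p_{Vidio}.
Setting p_{Streamly} = p_{Vidio} in the reaction function: p_{Streamly} = 40.125 + 0.25p_{Streamly}, so p_{Streamly} = 40.125 / 0.75 = 53.5.

53.5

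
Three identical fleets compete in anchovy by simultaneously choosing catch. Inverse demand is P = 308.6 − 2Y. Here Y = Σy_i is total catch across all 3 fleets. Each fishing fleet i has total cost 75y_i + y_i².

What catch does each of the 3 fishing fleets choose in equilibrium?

23.36

A representative fishing fleet's profit is π_i = y_i(308.6 − 2Y) − 75y_i − y_i², with Y = y_i + Σ_{j≠i} y_j.
First-order condition: 233.6 − 6y_i − 2Σ_{j≠i} y_j = 0.
With identical fishing fleets, set every y_j = y: then 233.6 − 6y − 4y = 0, i.e. y = 233.6/10 = 23.36.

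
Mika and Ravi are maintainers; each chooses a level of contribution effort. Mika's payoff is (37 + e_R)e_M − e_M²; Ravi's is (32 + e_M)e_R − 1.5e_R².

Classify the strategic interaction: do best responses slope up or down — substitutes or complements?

strategic complements

Expanding Mika's payoff: 37e_M + e_Re_M − e_M².
∂π/∂e_M = 37 + e_R − 2e_M = 0, so e_M = 18.5 + 0.5e_R.
The best-response slope de_M/de_R = 0.5 > 0: the reaction function is upward-sloping, so the choices are strategic complements.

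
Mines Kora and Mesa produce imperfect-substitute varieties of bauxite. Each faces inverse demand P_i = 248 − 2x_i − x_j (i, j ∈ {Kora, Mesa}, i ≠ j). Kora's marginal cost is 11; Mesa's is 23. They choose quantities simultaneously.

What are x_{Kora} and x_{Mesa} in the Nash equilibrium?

48.2, 44.2

Mine Kora's profit: π = x_{Kora}(248 − 2x_{Kora} − x_{Mesa}) − 11x_{Kora}.
∂π/∂x_{Kora} = 237 − 4x_{Kora} − x_{Mesa} = 0 ⇒ x_{Kora} = 59.25 − 0.25x_{Mesa}.
Similarly x_{Mesa} = 56.25 − 0.25x_{Kora}.
Solving the two reaction functions simultaneously: (1 − (−0.25)(−0.25))x_{Kora} = 59.25 − 0.25·56.25, so 0.9375x_{Kora} = 45.1875 and x_{Kora} = 48.2.
Then x_{Mesa} = 56.25 − 0.25·48.2 = 44.2.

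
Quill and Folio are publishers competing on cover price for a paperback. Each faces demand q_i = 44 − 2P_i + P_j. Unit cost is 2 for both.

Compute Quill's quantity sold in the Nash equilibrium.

Quill's profit: π = (P_{Quill} − 2)(44 − 2P_{Quill} + P_{Folio}).
∂π/∂P_{Quill} = 48 − 4P_{Quill} + P_{Folio} = 0 ⇒ P_{Quill} = 12 + 0.25P_{Folio}.
By symmetry P_{Folio} = P_{Quill}; substituting into the reaction function, 0.75P_{Quill} = 12 and P_{Quill} = 16.
q_{Quill} = 44 − 2·16 + 16 = 28.

28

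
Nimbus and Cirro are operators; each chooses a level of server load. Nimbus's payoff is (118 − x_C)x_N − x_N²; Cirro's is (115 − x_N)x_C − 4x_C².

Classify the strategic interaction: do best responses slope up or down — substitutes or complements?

strategic substitutes

Expanding Nimbus's payoff: 118x_N − x_Cx_N − x_N².
∂π/∂x_N = 118 − x_C − 2x_N = 0, so x_N = 59 − 0.5x_C.
The best-response slope dx_N/dx_C = −0.5 < 0: the reaction function is downward-sloping, so the choices are strategic substitutes.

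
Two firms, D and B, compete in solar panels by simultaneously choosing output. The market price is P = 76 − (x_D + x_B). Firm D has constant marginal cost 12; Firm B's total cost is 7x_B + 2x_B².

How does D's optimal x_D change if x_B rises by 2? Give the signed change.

Firm D's profit: π = x_D(76 − (x_D + x_B)) − 12x_D.
∂π/∂x_D = 64 − 2x_D − x_B = 0, so x_D = 32 − 0.5x_B.
The reaction-function slope is −0.5, so a 2-unit rise in x_B moves x_D by −0.5 × 2 = −1. D's best response falls — the actions are strategic substitutes.

-1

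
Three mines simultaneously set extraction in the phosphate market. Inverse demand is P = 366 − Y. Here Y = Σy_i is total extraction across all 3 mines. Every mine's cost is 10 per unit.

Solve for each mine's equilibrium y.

89

A representative mine's profit is π_i = y_i(366 − Y) − 10y_i, with Y = y_i + Σ_{j≠i} y_j.
First-order condition: 356 − 2y_i − Σ_{j≠i} y_j = 0.
Imposing symmetry (y_j = y for all j) turns Σ_{j≠i} y_j into 2y, so 356 = 4y and y = 89.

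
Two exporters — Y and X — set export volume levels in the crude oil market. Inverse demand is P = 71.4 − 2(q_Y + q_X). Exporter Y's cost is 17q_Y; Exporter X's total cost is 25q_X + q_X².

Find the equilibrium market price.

40.36

Exporter Y's profit: π = q_Y(71.4 − 2(q_Y + q_X)) − 17q_Y.
∂π/∂q_Y = 54.4 − 4q_Y − 2q_X = 0, so q_Y = 13.6 − 0.5q_X.
For X: ∂π/∂q_X = 46.4 − 6q_X − 2q_Y = 0 ⇒ q_X = 116/15 − (1/3)q_Y.
Solving the two reaction functions simultaneously: (1 − (−0.5)(−1/3))q_Y = 13.6 − 0.5·(116/15), so (5/6)q_Y = 146/15 and q_Y = 11.68.
Then q_X = 116/15 − (1/3)·11.68 = 3.84.
Equilibrium price: P = 71.4 − 2·15.52 = 40.36.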